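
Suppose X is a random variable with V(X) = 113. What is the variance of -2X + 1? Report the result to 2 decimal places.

V(-2X + 1) = (-2)²·V(X) = 4·113 = 452

452.00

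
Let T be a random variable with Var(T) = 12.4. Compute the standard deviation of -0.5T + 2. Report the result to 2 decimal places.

Var(-0.5T + 2) = (-0.5)²·12.4 = 3.1
SD(-0.5T + 2) = √3.1 ≈ 1.76

1.76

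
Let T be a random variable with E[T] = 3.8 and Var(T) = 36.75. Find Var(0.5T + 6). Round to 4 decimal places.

9.1875

Var(0.5T + 6) = (0.5)²·Var(T) = 0.25·36.75 = 9.1875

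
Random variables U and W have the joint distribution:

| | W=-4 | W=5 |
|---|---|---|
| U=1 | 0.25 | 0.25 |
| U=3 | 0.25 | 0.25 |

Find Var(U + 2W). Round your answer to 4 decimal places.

82.0000

E[U] = 2,  E[W] = 0.5,  E[UW] = 1
Var(U) = 5 − (2)² = 1;  Var(W) = 20.5 − (0.5)² = 20.25
Cov(U,W) = 1 − (2)(0.5) = 0
Var(U + 2W) = (1)²·1 + (2)²·20.25 + 2·(1)·(2)·0 = 82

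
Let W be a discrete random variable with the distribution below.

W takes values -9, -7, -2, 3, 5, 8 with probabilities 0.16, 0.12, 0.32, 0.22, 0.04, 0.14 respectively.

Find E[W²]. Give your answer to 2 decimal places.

32.06

E[W²] = (-9)²(0.16) + (-7)²(0.12) + (-2)²(0.32) + (3)²(0.22) + (5)²(0.04) + (8)²(0.14) = 32.06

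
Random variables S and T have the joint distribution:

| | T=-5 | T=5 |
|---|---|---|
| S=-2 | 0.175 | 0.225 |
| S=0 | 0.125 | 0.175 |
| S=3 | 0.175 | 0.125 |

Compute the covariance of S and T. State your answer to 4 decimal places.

E[S] = 0.1,  E[T] = 0.25
E[ST] = -1.25
Cov(S,T) = E[ST] − E[S]E[T] = -1.25 − (0.1)(0.25) = -1.275

-1.2750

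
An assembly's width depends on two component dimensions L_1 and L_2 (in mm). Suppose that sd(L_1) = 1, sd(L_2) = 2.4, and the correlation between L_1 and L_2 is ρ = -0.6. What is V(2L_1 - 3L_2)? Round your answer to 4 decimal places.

73.1200

V(L_1) = (1)² = 1;  V(L_2) = (2.4)² = 5.76
Cov(L_1,L_2) = ρ·sd(L_1)·sd(L_2) = -0.6·1·2.4 = -1.44
V(2L_1 - 3L_2) = (2)²·V(L_1) + (-3)²·V(L_2) + 2·(2)·(-3)·Cov(L_1,L_2)
= 4·1 + 9·5.76 + -12·-1.44 = 73.12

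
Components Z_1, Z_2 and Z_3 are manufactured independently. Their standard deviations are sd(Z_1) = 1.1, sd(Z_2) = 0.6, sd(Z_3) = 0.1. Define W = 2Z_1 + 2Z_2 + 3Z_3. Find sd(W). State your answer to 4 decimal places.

Var(Z_1) = 1.21, Var(Z_2) = 0.36, Var(Z_3) = 0.01
By independence, Var(W) = (2)²Var(Z_1) + (2)²Var(Z_2) + (3)²Var(Z_3)
= (2)²·1.21 + (2)²·0.36 + (3)²·0.01 = 6.37
sd(W) = √6.37 ≈ 2.5239

2.5239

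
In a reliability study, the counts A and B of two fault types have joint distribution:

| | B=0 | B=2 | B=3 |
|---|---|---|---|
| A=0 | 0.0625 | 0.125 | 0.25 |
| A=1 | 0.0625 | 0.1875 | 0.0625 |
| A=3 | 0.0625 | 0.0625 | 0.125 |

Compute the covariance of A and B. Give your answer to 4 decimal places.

-0.1289

E[A] = 1.0625,  E[B] = 2.0625
E[AB] = 2.0625
cov(A,B) = E[AB] − E[A]E[B] = 2.0625 − (1.0625)(2.0625) = -0.12890625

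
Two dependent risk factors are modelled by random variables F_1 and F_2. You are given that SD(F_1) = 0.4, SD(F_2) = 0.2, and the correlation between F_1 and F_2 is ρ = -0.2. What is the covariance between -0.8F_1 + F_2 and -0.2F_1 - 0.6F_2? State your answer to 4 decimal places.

V(F_1) = (0.4)² = 0.16;  V(F_2) = (0.2)² = 0.04
Cov(F_1,F_2) = ρ·SD(F_1)·SD(F_2) = -0.2·0.4·0.2 = -0.016
Cov(-0.8F_1 + F_2, -0.2F_1 - 0.6F_2) = (-0.8)(-0.2)V(F_1) + (1)(-0.6)V(F_2) + [(-0.8)(-0.6) + (1)(-0.2)]Cov(F_1,F_2)
= 0.16·0.16 + -0.6·0.04 + 0.28·-0.016 = -0.00288

-0.0029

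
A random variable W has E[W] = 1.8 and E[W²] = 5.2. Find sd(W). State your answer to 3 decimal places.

1.400

Var(W) = 5.2 − (1.8)² = 1.96
sd(W) = √1.96 ≈ 1.400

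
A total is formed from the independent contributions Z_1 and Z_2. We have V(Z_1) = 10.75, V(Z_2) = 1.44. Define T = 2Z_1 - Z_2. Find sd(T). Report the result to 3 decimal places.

By independence, V(T) = (2)²V(Z_1) + (-1)²V(Z_2)
= (2)²·10.75 + (-1)²·1.44 = 44.44
sd(T) = √44.44 ≈ 6.666

6.666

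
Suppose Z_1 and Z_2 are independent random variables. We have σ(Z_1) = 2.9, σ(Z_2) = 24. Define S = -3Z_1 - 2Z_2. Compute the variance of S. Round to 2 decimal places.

2379.69

var(Z_1) = 8.41, var(Z_2) = 576
By independence, var(S) = (-3)²var(Z_1) + (-2)²var(Z_2)
= (-3)²·8.41 + (-2)²·576 = 2379.69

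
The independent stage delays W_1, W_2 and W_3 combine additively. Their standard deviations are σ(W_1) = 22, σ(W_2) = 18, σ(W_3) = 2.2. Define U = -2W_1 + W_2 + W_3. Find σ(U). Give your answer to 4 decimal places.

47.5903

var(W_1) = 484, var(W_2) = 324, var(W_3) = 4.84
By independence, var(U) = (-2)²var(W_1) + (1)²var(W_2) + (1)²var(W_3)
= (-2)²·484 + (1)²·324 + (1)²·4.84 = 2264.84
σ(U) = √2264.84 ≈ 47.5903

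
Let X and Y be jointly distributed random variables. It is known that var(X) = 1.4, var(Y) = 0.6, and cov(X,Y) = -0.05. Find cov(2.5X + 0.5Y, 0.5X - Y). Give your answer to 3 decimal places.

cov(2.5X + 0.5Y, 0.5X - Y) = (2.5)(0.5)var(X) + (0.5)(-1)var(Y) + [(2.5)(-1) + (0.5)(0.5)]cov(X,Y)
= 1.25·1.4 + -0.5·0.6 + -2.25·-0.05 = 1.5625

1.563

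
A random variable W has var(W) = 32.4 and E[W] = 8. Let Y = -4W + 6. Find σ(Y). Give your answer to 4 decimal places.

var(-4W + 6) = (-4)²·32.4 = 518.4
σ(Y) = √518.4 ≈ 22.7684

22.7684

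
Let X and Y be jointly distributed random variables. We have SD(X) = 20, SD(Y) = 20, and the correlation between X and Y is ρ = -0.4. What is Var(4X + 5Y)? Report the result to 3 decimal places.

10000.000

Var(X) = (20)² = 400;  Var(Y) = (20)² = 400
cov(X,Y) = ρ·SD(X)·SD(Y) = -0.4·20·20 = -160
Var(4X + 5Y) = (4)²·Var(X) + (5)²·Var(Y) + 2·(4)·(5)·cov(X,Y)
= 16·400 + 25·400 + 40·-160 = 10000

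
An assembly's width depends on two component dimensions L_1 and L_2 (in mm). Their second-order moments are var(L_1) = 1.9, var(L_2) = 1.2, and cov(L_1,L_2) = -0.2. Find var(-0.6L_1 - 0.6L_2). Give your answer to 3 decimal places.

var(-0.6L_1 - 0.6L_2) = (-0.6)²·var(L_1) + (-0.6)²·var(L_2) + 2·(-0.6)·(-0.6)·cov(L_1,L_2)
= 0.36·1.9 + 0.36·1.2 + 0.72·-0.2 = 0.972

0.972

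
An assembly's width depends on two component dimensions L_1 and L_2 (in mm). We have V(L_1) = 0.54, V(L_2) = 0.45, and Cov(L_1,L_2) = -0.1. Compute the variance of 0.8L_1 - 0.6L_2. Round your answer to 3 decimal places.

0.604

V(0.8L_1 - 0.6L_2) = (0.8)²·V(L_1) + (-0.6)²·V(L_2) + 2·(0.8)·(-0.6)·Cov(L_1,L_2)
= 0.64·0.54 + 0.36·0.45 + -0.96·-0.1 = 0.6036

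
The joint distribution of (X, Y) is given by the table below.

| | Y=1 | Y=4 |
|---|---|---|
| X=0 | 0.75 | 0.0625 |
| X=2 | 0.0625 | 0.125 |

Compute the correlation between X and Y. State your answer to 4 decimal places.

0.5897

E[X] = 0.375,  E[Y] = 1.5625
E[XY] = 1.125
cov(X,Y) = E[XY] − E[X]E[Y] = 1.125 − (0.375)(1.5625) = 0.5390625
Var(X) = 0.609375,  Var(Y) = 1.37109375
ρ = 0.5390625 / √(0.609375·1.37109375) ≈ 0.5897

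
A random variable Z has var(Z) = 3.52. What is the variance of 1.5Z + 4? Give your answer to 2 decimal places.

7.92

var(1.5Z + 4) = (1.5)²·var(Z) = 2.25·3.52 = 7.92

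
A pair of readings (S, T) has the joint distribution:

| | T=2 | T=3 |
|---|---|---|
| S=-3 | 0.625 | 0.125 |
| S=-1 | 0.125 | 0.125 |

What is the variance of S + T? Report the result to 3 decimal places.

E[S] = -2.5,  E[T] = 2.25,  E[ST] = -5.5
Var(S) = 7 − (-2.5)² = 0.75;  Var(T) = 5.25 − (2.25)² = 0.1875
Cov(S,T) = -5.5 − (-2.5)(2.25) = 0.125
Var(S + T) = (1)²·0.75 + (1)²·0.1875 + 2·(1)·(1)·0.125 = 1.1875

1.188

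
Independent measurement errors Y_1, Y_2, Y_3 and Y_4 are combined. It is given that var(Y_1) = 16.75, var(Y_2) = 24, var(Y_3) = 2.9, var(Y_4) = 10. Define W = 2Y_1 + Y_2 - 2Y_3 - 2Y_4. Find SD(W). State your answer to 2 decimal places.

By independence, var(W) = (2)²var(Y_1) + (1)²var(Y_2) + (-2)²var(Y_3) + (-2)²var(Y_4)
= (2)²·16.75 + (1)²·24 + (-2)²·2.9 + (-2)²·10 = 142.6
SD(W) = √142.6 ≈ 11.94

11.94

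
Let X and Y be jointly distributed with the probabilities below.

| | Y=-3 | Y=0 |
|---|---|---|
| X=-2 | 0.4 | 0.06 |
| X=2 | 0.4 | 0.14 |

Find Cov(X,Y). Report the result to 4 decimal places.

E[X] = 0.16,  E[Y] = -2.4
E[XY] = 0
Cov(X,Y) = E[XY] − E[X]E[Y] = 0 − (0.16)(-2.4) = 0.384

0.3840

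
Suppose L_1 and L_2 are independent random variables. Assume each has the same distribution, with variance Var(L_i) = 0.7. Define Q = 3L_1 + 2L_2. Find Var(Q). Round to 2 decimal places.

9.10

By independence, Var(Q) = (3)²Var(L_1) + (2)²Var(L_2)
= (3)²·0.7 + (2)²·0.7 = 9.1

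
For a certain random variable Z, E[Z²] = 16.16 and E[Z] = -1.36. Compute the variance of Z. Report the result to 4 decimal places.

Var(Z) = 16.16 − (-1.36)² = 14.3104

14.3104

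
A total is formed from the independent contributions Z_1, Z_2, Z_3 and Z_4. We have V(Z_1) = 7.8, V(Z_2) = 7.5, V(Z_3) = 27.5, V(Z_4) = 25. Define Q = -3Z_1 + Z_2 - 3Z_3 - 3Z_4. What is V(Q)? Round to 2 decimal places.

550.20

By independence, V(Q) = (-3)²V(Z_1) + (1)²V(Z_2) + (-3)²V(Z_3) + (-3)²V(Z_4)
= (-3)²·7.8 + (1)²·7.5 + (-3)²·27.5 + (-3)²·25 = 550.2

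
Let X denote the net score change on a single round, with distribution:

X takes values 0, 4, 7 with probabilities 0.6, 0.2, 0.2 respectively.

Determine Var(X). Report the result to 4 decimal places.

8.1600

E[X] = (0)(0.6) + (4)(0.2) + (7)(0.2) = 2.2
E[X²] = (0)²(0.6) + (4)²(0.2) + (7)²(0.2) = 13
Var(X) = E[X²] − (E[X])² = 13 − (2.2)² = 8.16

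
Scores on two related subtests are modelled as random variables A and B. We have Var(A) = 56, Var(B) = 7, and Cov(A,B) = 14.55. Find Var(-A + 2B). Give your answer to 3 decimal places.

Var(-A + 2B) = (-1)²·Var(A) + (2)²·Var(B) + 2·(-1)·(2)·Cov(A,B)
= 1·56 + 4·7 + -4·14.55 = 25.8

25.800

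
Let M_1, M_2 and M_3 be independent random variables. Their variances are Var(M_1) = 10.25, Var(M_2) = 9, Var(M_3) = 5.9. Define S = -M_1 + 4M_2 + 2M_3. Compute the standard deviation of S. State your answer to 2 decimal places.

13.34

By independence, Var(S) = (-1)²Var(M_1) + (4)²Var(M_2) + (2)²Var(M_3)
= (-1)²·10.25 + (4)²·9 + (2)²·5.9 = 177.85
σ(S) = √177.85 ≈ 13.34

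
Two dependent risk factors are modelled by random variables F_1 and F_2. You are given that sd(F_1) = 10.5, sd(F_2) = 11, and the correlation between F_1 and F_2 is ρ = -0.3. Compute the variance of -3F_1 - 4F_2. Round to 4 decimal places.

Var(F_1) = (10.5)² = 110.25;  Var(F_2) = (11)² = 121
cov(F_1,F_2) = ρ·sd(F_1)·sd(F_2) = -0.3·10.5·11 = -34.65
Var(-3F_1 - 4F_2) = (-3)²·Var(F_1) + (-4)²·Var(F_2) + 2·(-3)·(-4)·cov(F_1,F_2)
= 9·110.25 + 16·121 + 24·-34.65 = 2096.65

2096.6500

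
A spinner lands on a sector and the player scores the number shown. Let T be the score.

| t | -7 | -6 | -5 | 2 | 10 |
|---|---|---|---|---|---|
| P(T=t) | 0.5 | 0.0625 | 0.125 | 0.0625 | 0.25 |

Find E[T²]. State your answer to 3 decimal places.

55.125

E[T²] = (-7)²(0.5) + (-6)²(0.0625) + (-5)²(0.125) + (2)²(0.0625) + (10)²(0.25) = 55.125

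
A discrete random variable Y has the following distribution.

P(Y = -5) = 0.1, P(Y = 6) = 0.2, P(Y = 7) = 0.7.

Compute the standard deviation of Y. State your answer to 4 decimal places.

3.5553

E[Y] = (-5)(0.1) + (6)(0.2) + (7)(0.7) = 5.6
E[Y²] = (-5)²(0.1) + (6)²(0.2) + (7)²(0.7) = 44
Var(Y) = E[Y²] − (E[Y])² = 44 − (5.6)² = 12.64
σ(Y) = √12.64 ≈ 3.5553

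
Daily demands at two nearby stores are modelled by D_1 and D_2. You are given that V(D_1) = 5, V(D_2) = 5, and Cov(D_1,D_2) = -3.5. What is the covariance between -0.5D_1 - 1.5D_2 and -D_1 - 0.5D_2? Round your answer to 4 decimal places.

Cov(-0.5D_1 - 1.5D_2, -D_1 - 0.5D_2) = (-0.5)(-1)V(D_1) + (-1.5)(-0.5)V(D_2) + [(-0.5)(-0.5) + (-1.5)(-1)]Cov(D_1,D_2)
= 0.5·5 + 0.75·5 + 1.75·-3.5 = 0.125

0.1250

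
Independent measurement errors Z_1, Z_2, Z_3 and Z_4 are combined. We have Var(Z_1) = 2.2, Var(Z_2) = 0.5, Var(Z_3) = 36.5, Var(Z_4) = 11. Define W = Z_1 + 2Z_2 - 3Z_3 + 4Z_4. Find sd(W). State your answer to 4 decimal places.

By independence, Var(W) = (1)²Var(Z_1) + (2)²Var(Z_2) + (-3)²Var(Z_3) + (4)²Var(Z_4)
= (1)²·2.2 + (2)²·0.5 + (-3)²·36.5 + (4)²·11 = 508.7
sd(W) = √508.7 ≈ 22.5544

22.5544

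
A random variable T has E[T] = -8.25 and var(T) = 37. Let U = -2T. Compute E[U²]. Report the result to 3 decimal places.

E[-2T] = -2·-8.25 = 16.5
var(-2T) = (-2)²·37 = 148
E[U²] = var(U) + (E[U])² = 148 + (16.5)² = 420.25

420.250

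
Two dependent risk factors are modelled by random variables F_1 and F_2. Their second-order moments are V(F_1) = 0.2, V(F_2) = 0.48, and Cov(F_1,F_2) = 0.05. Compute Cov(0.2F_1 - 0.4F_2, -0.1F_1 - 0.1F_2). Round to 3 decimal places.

Cov(0.2F_1 - 0.4F_2, -0.1F_1 - 0.1F_2) = (0.2)(-0.1)V(F_1) + (-0.4)(-0.1)V(F_2) + [(0.2)(-0.1) + (-0.4)(-0.1)]Cov(F_1,F_2)
= -0.02·0.2 + 0.04·0.48 + 0.02·0.05 = 0.0162

0.016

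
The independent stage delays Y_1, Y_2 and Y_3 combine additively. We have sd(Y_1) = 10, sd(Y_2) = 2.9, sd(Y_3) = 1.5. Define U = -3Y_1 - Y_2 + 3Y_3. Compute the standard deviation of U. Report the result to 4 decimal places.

30.4739

Var(Y_1) = 100, Var(Y_2) = 8.41, Var(Y_3) = 2.25
By independence, Var(U) = (-3)²Var(Y_1) + (-1)²Var(Y_2) + (3)²Var(Y_3)
= (-3)²·100 + (-1)²·8.41 + (3)²·2.25 = 928.66
sd(U) = √928.66 ≈ 30.4739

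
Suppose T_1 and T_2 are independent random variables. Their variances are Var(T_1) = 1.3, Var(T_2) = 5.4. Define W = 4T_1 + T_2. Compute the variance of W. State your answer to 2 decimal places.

By independence, Var(W) = (4)²Var(T_1) + (1)²Var(T_2)
= (4)²·1.3 + (1)²·5.4 = 26.2

26.20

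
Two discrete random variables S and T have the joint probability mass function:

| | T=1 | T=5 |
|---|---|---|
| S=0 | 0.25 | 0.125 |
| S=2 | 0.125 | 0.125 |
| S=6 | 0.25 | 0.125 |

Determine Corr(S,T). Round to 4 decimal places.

E[S] = 2.75,  E[T] = 2.5
E[ST] = 6.75
Cov(S,T) = E[ST] − E[S]E[T] = 6.75 − (2.75)(2.5) = -0.125
Var(S) = 6.9375,  Var(T) = 3.75
ρ = -0.125 / √(6.9375·3.75) ≈ -0.0245

-0.0245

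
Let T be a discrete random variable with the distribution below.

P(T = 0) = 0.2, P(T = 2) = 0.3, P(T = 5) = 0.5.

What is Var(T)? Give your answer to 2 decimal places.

4.09

E[T] = (0)(0.2) + (2)(0.3) + (5)(0.5) = 3.1
E[T²] = (0)²(0.2) + (2)²(0.3) + (5)²(0.5) = 13.7
Var(T) = E[T²] − (E[T])² = 13.7 − (3.1)² = 4.09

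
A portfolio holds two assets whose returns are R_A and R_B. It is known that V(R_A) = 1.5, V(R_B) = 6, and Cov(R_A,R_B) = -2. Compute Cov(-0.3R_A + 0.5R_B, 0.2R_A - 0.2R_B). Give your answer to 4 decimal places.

Cov(-0.3R_A + 0.5R_B, 0.2R_A - 0.2R_B) = (-0.3)(0.2)V(R_A) + (0.5)(-0.2)V(R_B) + [(-0.3)(-0.2) + (0.5)(0.2)]Cov(R_A,R_B)
= -0.06·1.5 + -0.1·6 + 0.16·-2 = -1.01

-1.0100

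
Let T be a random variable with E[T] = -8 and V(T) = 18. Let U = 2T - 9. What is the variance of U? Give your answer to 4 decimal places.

V(2T - 9) = (2)²·V(T) = 4·18 = 72

72.0000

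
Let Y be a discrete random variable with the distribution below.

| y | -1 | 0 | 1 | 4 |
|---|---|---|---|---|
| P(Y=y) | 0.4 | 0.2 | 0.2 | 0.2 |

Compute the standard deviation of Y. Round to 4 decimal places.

E[Y] = (-1)(0.4) + (0)(0.2) + (1)(0.2) + (4)(0.2) = 0.6
E[Y²] = (-1)²(0.4) + (0)²(0.2) + (1)²(0.2) + (4)²(0.2) = 3.8
Var(Y) = E[Y²] − (E[Y])² = 3.8 − (0.6)² = 3.44
σ(Y) = √3.44 ≈ 1.8547

1.8547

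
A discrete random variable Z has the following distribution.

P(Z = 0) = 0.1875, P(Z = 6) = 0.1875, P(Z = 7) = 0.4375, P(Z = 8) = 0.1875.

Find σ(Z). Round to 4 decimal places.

2.8000

E[Z] = (0)(0.1875) + (6)(0.1875) + (7)(0.4375) + (8)(0.1875) = 5.6875
E[Z²] = (0)²(0.1875) + (6)²(0.1875) + (7)²(0.4375) + (8)²(0.1875) = 40.1875
var(Z) = E[Z²] − (E[Z])² = 40.1875 − (5.6875)² = 7.83984375
σ(Z) = √7.83984375 ≈ 2.8000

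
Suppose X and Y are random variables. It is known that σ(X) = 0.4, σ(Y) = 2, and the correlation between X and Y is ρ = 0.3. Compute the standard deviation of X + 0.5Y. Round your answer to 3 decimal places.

1.183

Var(X) = (0.4)² = 0.16;  Var(Y) = (2)² = 4
Cov(X,Y) = ρ·σ(X)·σ(Y) = 0.3·0.4·2 = 0.24
Var(X + 0.5Y) = (1)²·Var(X) + (0.5)²·Var(Y) + 2·(1)·(0.5)·Cov(X,Y)
= 1·0.16 + 0.25·4 + 1·0.24 = 1.4
σ(X + 0.5Y) = √1.4 ≈ 1.183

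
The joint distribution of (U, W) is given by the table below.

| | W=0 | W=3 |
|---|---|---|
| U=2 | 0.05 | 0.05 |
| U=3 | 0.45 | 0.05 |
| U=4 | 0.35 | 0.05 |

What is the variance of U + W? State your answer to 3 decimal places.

E[U] = 3.3,  E[W] = 0.45,  E[UW] = 1.35
Var(U) = 11.3 − (3.3)² = 0.41;  Var(W) = 1.35 − (0.45)² = 1.1475
Cov(U,W) = 1.35 − (3.3)(0.45) = -0.135
Var(U + W) = (1)²·0.41 + (1)²·1.1475 + 2·(1)·(1)·-0.135 = 1.2875

1.288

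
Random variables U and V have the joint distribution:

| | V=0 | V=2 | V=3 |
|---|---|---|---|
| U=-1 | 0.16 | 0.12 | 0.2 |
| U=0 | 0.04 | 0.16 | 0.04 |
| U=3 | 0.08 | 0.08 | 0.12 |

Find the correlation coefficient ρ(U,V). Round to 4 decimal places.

E[U] = 0.36,  E[V] = 1.8
E[UV] = 0.72
cov(U,V) = E[UV] − E[U]E[V] = 0.72 − (0.36)(1.8) = 0.072
Var(U) = 2.8704,  Var(V) = 1.44
ρ = 0.072 / √(2.8704·1.44) ≈ 0.0354

0.0354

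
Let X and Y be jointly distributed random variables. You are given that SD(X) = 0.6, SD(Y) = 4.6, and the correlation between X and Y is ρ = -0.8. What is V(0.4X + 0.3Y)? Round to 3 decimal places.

V(X) = (0.6)² = 0.36;  V(Y) = (4.6)² = 21.16
Cov(X,Y) = ρ·SD(X)·SD(Y) = -0.8·0.6·4.6 = -2.208
V(0.4X + 0.3Y) = (0.4)²·V(X) + (0.3)²·V(Y) + 2·(0.4)·(0.3)·Cov(X,Y)
= 0.16·0.36 + 0.09·21.16 + 0.24·-2.208 = 1.43208

1.432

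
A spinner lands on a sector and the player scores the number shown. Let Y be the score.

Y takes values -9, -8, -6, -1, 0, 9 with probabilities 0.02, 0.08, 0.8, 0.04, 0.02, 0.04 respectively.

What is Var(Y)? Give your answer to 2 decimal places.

E[Y] = (-9)(0.02) + (-8)(0.08) + (-6)(0.8) + (-1)(0.04) + (0)(0.02) + (9)(0.04) = -5.3
E[Y²] = (-9)²(0.02) + (-8)²(0.08) + (-6)²(0.8) + (-1)²(0.04) + (0)²(0.02) + (9)²(0.04) = 38.82
Var(Y) = E[Y²] − (E[Y])² = 38.82 − (-5.3)² = 10.73

10.73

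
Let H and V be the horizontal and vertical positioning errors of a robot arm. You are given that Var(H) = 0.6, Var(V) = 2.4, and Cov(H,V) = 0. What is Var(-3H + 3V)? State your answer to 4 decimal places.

27.0000

Var(-3H + 3V) = (-3)²·Var(H) + (3)²·Var(V) + 2·(-3)·(3)·Cov(H,V)
= 9·0.6 + 9·2.4 + -18·0 = 27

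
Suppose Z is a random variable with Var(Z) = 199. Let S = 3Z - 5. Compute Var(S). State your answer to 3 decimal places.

Var(3Z - 5) = (3)²·Var(Z) = 9·199 = 1791

1791.000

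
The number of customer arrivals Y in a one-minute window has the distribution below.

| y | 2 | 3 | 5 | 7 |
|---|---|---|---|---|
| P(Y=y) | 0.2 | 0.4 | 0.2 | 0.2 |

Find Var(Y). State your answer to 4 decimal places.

3.2000

E[Y] = (2)(0.2) + (3)(0.4) + (5)(0.2) + (7)(0.2) = 4
E[Y²] = (2)²(0.2) + (3)²(0.4) + (5)²(0.2) + (7)²(0.2) = 19.2
Var(Y) = E[Y²] − (E[Y])² = 19.2 − (4)² = 3.2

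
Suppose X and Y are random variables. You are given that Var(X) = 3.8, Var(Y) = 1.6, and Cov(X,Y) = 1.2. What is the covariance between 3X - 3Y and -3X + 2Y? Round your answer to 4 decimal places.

-25.8000

Cov(3X - 3Y, -3X + 2Y) = (3)(-3)Var(X) + (-3)(2)Var(Y) + [(3)(2) + (-3)(-3)]Cov(X,Y)
= -9·3.8 + -6·1.6 + 15·1.2 = -25.8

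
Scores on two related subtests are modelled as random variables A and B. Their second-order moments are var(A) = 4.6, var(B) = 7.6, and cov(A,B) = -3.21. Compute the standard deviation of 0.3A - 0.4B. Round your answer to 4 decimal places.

var(0.3A - 0.4B) = (0.3)²·var(A) + (-0.4)²·var(B) + 2·(0.3)·(-0.4)·cov(A,B)
= 0.09·4.6 + 0.16·7.6 + -0.24·-3.21 = 2.4004
sd(0.3A - 0.4B) = √2.4004 ≈ 1.5493

1.5493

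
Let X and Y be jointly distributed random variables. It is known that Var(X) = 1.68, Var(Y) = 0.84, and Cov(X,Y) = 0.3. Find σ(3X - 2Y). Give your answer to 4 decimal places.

3.8575

Var(3X - 2Y) = (3)²·Var(X) + (-2)²·Var(Y) + 2·(3)·(-2)·Cov(X,Y)
= 9·1.68 + 4·0.84 + -12·0.3 = 14.88
σ(3X - 2Y) = √14.88 ≈ 3.8575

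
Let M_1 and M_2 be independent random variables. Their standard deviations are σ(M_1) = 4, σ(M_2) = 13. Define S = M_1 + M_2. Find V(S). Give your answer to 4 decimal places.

185.0000

V(M_1) = 16, V(M_2) = 169
By independence, V(S) = (1)²V(M_1) + (1)²V(M_2)
= (1)²·16 + (1)²·169 = 185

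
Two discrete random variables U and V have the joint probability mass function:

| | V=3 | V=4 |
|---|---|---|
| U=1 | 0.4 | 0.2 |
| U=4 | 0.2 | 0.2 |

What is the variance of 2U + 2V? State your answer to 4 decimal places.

10.5600

E[U] = 2.2,  E[V] = 3.4,  E[UV] = 7.6
var(U) = 7 − (2.2)² = 2.16;  var(V) = 11.8 − (3.4)² = 0.24
Cov(U,V) = 7.6 − (2.2)(3.4) = 0.12
var(2U + 2V) = (2)²·2.16 + (2)²·0.24 + 2·(2)·(2)·0.12 = 10.56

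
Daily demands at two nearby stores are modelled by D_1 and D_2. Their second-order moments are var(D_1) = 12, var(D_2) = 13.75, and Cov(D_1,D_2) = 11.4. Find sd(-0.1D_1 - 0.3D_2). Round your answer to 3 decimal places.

1.429

var(-0.1D_1 - 0.3D_2) = (-0.1)²·var(D_1) + (-0.3)²·var(D_2) + 2·(-0.1)·(-0.3)·Cov(D_1,D_2)
= 0.01·12 + 0.09·13.75 + 0.06·11.4 = 2.0415
sd(-0.1D_1 - 0.3D_2) = √2.0415 ≈ 1.429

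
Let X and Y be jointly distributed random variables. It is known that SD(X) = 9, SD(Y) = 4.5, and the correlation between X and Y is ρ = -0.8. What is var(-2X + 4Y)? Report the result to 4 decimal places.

var(X) = (9)² = 81;  var(Y) = (4.5)² = 20.25
Cov(X,Y) = ρ·SD(X)·SD(Y) = -0.8·9·4.5 = -32.4
var(-2X + 4Y) = (-2)²·var(X) + (4)²·var(Y) + 2·(-2)·(4)·Cov(X,Y)
= 4·81 + 16·20.25 + -16·-32.4 = 1166.4

1166.4000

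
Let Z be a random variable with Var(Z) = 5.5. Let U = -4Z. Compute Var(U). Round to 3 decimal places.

Var(-4Z) = (-4)²·Var(Z) = 16·5.5 = 88

88.000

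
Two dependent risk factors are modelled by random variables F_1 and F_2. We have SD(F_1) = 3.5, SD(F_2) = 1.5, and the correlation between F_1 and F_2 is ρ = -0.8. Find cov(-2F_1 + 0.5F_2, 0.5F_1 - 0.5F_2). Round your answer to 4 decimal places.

V(F_1) = (3.5)² = 12.25;  V(F_2) = (1.5)² = 2.25
cov(F_1,F_2) = ρ·SD(F_1)·SD(F_2) = -0.8·3.5·1.5 = -4.2
cov(-2F_1 + 0.5F_2, 0.5F_1 - 0.5F_2) = (-2)(0.5)V(F_1) + (0.5)(-0.5)V(F_2) + [(-2)(-0.5) + (0.5)(0.5)]cov(F_1,F_2)
= -1·12.25 + -0.25·2.25 + 1.25·-4.2 = -18.0625

-18.0625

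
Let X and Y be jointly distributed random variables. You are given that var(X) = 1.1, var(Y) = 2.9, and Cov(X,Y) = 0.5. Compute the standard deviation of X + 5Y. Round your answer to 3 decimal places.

8.866

var(X + 5Y) = (1)²·var(X) + (5)²·var(Y) + 2·(1)·(5)·Cov(X,Y)
= 1·1.1 + 25·2.9 + 10·0.5 = 78.6
SD(X + 5Y) = √78.6 ≈ 8.866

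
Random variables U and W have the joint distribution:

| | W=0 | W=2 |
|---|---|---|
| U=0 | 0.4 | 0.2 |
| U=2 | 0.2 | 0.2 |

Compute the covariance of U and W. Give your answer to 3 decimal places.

0.160

E[U] = 0.8,  E[W] = 0.8
E[UW] = 0.8
cov(U,W) = E[UW] − E[U]E[W] = 0.8 − (0.8)(0.8) = 0.16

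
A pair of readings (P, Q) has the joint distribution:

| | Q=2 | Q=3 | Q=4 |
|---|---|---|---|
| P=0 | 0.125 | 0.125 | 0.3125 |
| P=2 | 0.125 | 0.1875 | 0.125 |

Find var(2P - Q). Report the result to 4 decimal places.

E[P] = 0.875,  E[Q] = 3.1875,  E[PQ] = 2.625
var(P) = 1.75 − (0.875)² = 0.984375;  var(Q) = 10.8125 − (3.1875)² = 0.65234375
Cov(P,Q) = 2.625 − (0.875)(3.1875) = -0.1640625
var(2P - Q) = (2)²·0.984375 + (-1)²·0.65234375 + 2·(2)·(-1)·-0.1640625 = 5.24609375

5.2461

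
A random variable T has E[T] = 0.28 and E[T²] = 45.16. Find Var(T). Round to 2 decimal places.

45.08

Var(T) = 45.16 − (0.28)² = 45.0816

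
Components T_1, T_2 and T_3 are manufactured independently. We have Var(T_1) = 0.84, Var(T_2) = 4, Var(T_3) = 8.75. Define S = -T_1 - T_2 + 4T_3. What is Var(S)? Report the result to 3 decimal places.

By independence, Var(S) = (-1)²Var(T_1) + (-1)²Var(T_2) + (4)²Var(T_3)
= (-1)²·0.84 + (-1)²·4 + (4)²·8.75 = 144.84

144.840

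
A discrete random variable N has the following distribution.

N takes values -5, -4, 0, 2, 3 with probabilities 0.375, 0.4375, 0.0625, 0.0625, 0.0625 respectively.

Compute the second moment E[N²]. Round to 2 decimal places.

17.19

E[N²] = (-5)²(0.375) + (-4)²(0.4375) + (0)²(0.0625) + (2)²(0.0625) + (3)²(0.0625) = 17.1875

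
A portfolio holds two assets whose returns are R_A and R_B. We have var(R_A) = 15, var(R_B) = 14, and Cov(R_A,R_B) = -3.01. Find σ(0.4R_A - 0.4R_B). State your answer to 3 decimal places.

var(0.4R_A - 0.4R_B) = (0.4)²·var(R_A) + (-0.4)²·var(R_B) + 2·(0.4)·(-0.4)·Cov(R_A,R_B)
= 0.16·15 + 0.16·14 + -0.32·-3.01 = 5.6032
σ(0.4R_A - 0.4R_B) = √5.6032 ≈ 2.367

2.367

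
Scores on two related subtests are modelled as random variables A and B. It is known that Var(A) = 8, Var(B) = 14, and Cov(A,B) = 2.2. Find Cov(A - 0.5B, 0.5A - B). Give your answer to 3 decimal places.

Cov(A - 0.5B, 0.5A - B) = (1)(0.5)Var(A) + (-0.5)(-1)Var(B) + [(1)(-1) + (-0.5)(0.5)]Cov(A,B)
= 0.5·8 + 0.5·14 + -1.25·2.2 = 8.25

8.250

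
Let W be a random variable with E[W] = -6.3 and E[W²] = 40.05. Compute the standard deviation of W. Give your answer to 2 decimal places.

0.60

V(W) = 40.05 − (-6.3)² = 0.36
σ(W) = √0.36 ≈ 0.60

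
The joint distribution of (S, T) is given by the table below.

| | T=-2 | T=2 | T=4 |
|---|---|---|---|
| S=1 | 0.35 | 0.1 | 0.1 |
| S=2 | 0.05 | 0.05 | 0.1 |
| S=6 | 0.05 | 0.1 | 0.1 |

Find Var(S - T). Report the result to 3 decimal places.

7.828

E[S] = 2.45,  E[T] = 0.8,  E[ST] = 3.7
Var(S) = 10.35 − (2.45)² = 4.3475;  Var(T) = 7.6 − (0.8)² = 6.96
Cov(S,T) = 3.7 − (2.45)(0.8) = 1.74
Var(S - T) = (1)²·4.3475 + (-1)²·6.96 + 2·(1)·(-1)·1.74 = 7.8275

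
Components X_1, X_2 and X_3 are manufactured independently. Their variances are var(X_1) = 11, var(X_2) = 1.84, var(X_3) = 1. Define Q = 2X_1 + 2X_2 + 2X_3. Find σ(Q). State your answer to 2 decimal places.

By independence, var(Q) = (2)²var(X_1) + (2)²var(X_2) + (2)²var(X_3)
= (2)²·11 + (2)²·1.84 + (2)²·1 = 55.36
σ(Q) = √55.36 ≈ 7.44

7.44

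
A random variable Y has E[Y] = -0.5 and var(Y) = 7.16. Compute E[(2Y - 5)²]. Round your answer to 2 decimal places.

E[2Y - 5] = 2·-0.5 − 5 = -6
var(2Y - 5) = (2)²·7.16 = 28.64
E[(2Y - 5)²] = var((2Y - 5)) + (E[(2Y - 5)])² = 28.64 + (-6)² = 64.64

64.64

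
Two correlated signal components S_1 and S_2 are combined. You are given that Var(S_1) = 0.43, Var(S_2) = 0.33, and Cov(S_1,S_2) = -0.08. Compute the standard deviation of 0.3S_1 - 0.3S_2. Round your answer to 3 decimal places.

Var(0.3S_1 - 0.3S_2) = (0.3)²·Var(S_1) + (-0.3)²·Var(S_2) + 2·(0.3)·(-0.3)·Cov(S_1,S_2)
= 0.09·0.43 + 0.09·0.33 + -0.18·-0.08 = 0.0828
SD(0.3S_1 - 0.3S_2) = √0.0828 ≈ 0.288

0.288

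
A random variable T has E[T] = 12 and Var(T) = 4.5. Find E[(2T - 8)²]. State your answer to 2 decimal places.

274.00

E[2T - 8] = 2·12 − 8 = 16
Var(2T - 8) = (2)²·4.5 = 18
E[(2T - 8)²] = Var((2T - 8)) + (E[(2T - 8)])² = 18 + (16)² = 274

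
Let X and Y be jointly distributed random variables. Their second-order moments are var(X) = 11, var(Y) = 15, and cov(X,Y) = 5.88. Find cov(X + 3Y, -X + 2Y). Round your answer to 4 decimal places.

73.1200

cov(X + 3Y, -X + 2Y) = (1)(-1)var(X) + (3)(2)var(Y) + [(1)(2) + (3)(-1)]cov(X,Y)
= -1·11 + 6·15 + -1·5.88 = 73.12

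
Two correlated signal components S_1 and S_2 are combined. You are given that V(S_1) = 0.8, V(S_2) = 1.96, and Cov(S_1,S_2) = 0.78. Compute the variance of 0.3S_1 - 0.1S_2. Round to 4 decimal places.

V(0.3S_1 - 0.1S_2) = (0.3)²·V(S_1) + (-0.1)²·V(S_2) + 2·(0.3)·(-0.1)·Cov(S_1,S_2)
= 0.09·0.8 + 0.01·1.96 + -0.06·0.78 = 0.0448

0.0448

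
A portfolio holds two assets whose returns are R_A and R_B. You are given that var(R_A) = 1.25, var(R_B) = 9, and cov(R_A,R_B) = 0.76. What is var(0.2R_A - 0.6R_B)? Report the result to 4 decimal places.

3.1076

var(0.2R_A - 0.6R_B) = (0.2)²·var(R_A) + (-0.6)²·var(R_B) + 2·(0.2)·(-0.6)·cov(R_A,R_B)
= 0.04·1.25 + 0.36·9 + -0.24·0.76 = 3.1076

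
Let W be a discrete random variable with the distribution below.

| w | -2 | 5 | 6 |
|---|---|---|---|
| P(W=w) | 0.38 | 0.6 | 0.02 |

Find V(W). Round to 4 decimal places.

E[W] = (-2)(0.38) + (5)(0.6) + (6)(0.02) = 2.36
E[W²] = (-2)²(0.38) + (5)²(0.6) + (6)²(0.02) = 17.24
V(W) = E[W²] − (E[W])² = 17.24 − (2.36)² = 11.6704

11.6704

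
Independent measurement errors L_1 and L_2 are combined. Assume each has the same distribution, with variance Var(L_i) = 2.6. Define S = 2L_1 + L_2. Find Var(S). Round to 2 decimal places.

13.00

By independence, Var(S) = (2)²Var(L_1) + (1)²Var(L_2)
= (2)²·2.6 + (1)²·2.6 = 13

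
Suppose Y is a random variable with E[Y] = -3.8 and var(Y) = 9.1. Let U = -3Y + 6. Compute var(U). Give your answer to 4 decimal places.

81.9000

var(-3Y + 6) = (-3)²·var(Y) = 9·9.1 = 81.9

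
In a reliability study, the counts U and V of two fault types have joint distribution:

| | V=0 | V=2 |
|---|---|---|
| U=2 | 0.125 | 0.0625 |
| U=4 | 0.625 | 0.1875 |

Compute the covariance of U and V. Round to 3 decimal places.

-0.063

E[U] = 3.625,  E[V] = 0.5
E[UV] = 1.75
cov(U,V) = E[UV] − E[U]E[V] = 1.75 − (3.625)(0.5) = -0.0625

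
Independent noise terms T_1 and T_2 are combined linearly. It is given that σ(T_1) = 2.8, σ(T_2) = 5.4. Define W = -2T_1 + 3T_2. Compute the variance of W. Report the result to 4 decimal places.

293.8000

V(T_1) = 7.84, V(T_2) = 29.16
By independence, V(W) = (-2)²V(T_1) + (3)²V(T_2)
= (-2)²·7.84 + (3)²·29.16 = 293.8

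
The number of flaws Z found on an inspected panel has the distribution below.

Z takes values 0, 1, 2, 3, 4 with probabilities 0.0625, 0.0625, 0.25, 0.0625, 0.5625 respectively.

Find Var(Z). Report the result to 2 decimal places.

1.63

E[Z] = (0)(0.0625) + (1)(0.0625) + (2)(0.25) + (3)(0.0625) + (4)(0.5625) = 3
E[Z²] = (0)²(0.0625) + (1)²(0.0625) + (2)²(0.25) + (3)²(0.0625) + (4)²(0.5625) = 10.625
Var(Z) = E[Z²] − (E[Z])² = 10.625 − (3)² = 1.625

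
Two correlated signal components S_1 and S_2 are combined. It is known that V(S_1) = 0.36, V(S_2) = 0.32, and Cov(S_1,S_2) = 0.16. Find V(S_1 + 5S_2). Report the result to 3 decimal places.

V(S_1 + 5S_2) = (1)²·V(S_1) + (5)²·V(S_2) + 2·(1)·(5)·Cov(S_1,S_2)
= 1·0.36 + 25·0.32 + 10·0.16 = 9.96

9.960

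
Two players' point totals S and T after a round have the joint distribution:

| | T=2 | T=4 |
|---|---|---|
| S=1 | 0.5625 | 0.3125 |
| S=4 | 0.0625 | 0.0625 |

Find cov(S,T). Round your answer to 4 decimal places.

E[S] = 1.375,  E[T] = 2.75
E[ST] = 3.875
cov(S,T) = E[ST] − E[S]E[T] = 3.875 − (1.375)(2.75) = 0.09375

0.0938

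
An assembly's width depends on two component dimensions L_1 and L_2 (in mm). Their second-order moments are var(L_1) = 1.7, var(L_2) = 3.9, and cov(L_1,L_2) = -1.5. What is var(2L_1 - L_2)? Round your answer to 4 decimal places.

var(2L_1 - L_2) = (2)²·var(L_1) + (-1)²·var(L_2) + 2·(2)·(-1)·cov(L_1,L_2)
= 4·1.7 + 1·3.9 + -4·-1.5 = 16.7

16.7000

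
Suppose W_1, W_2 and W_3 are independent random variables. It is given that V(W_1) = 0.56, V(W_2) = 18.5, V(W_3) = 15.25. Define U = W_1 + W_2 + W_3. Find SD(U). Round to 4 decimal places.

By independence, V(U) = (1)²V(W_1) + (1)²V(W_2) + (1)²V(W_3)
= (1)²·0.56 + (1)²·18.5 + (1)²·15.25 = 34.31
SD(U) = √34.31 ≈ 5.8575

5.8575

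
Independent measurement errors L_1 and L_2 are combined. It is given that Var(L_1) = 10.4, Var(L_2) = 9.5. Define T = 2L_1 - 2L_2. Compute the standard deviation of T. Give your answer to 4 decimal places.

By independence, Var(T) = (2)²Var(L_1) + (-2)²Var(L_2)
= (2)²·10.4 + (-2)²·9.5 = 79.6
σ(T) = √79.6 ≈ 8.9219

8.9219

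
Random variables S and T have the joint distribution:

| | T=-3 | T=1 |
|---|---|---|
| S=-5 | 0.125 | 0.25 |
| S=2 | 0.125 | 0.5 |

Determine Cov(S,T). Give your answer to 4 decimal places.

0.8750

E[S] = -0.625,  E[T] = 0
E[ST] = 0.875
Cov(S,T) = E[ST] − E[S]E[T] = 0.875 − (-0.625)(0) = 0.875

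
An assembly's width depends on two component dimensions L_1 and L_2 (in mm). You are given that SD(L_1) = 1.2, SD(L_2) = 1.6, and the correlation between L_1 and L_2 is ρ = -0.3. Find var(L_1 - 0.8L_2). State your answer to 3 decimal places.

4.000

var(L_1) = (1.2)² = 1.44;  var(L_2) = (1.6)² = 2.56
Cov(L_1,L_2) = ρ·SD(L_1)·SD(L_2) = -0.3·1.2·1.6 = -0.576
var(L_1 - 0.8L_2) = (1)²·var(L_1) + (-0.8)²·var(L_2) + 2·(1)·(-0.8)·Cov(L_1,L_2)
= 1·1.44 + 0.64·2.56 + -1.6·-0.576 = 4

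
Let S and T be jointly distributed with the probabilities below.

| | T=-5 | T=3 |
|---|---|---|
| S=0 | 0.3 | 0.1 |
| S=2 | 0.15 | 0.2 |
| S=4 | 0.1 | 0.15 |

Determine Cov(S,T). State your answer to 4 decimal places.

1.8800

E[S] = 1.7,  E[T] = -1.4
E[ST] = -0.5
Cov(S,T) = E[ST] − E[S]E[T] = -0.5 − (1.7)(-1.4) = 1.88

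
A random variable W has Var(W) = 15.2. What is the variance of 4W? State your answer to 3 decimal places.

Var(4W) = (4)²·Var(W) = 16·15.2 = 243.2

243.200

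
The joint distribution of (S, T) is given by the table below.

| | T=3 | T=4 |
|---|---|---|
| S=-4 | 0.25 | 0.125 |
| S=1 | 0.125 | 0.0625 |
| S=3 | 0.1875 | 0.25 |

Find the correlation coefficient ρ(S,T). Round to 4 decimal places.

E[S] = 0,  E[T] = 3.4375
E[ST] = 0.3125
Cov(S,T) = E[ST] − E[S]E[T] = 0.3125 − (0)(3.4375) = 0.3125
Var(S) = 10.125,  Var(T) = 0.24609375
ρ = 0.3125 / √(10.125·0.24609375) ≈ 0.1980

0.1980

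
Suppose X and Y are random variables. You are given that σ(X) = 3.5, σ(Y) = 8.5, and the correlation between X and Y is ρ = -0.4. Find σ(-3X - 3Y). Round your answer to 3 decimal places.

V(X) = (3.5)² = 12.25;  V(Y) = (8.5)² = 72.25
Cov(X,Y) = ρ·σ(X)·σ(Y) = -0.4·3.5·8.5 = -11.9
V(-3X - 3Y) = (-3)²·V(X) + (-3)²·V(Y) + 2·(-3)·(-3)·Cov(X,Y)
= 9·12.25 + 9·72.25 + 18·-11.9 = 546.3
σ(-3X - 3Y) = √546.3 ≈ 23.373

23.373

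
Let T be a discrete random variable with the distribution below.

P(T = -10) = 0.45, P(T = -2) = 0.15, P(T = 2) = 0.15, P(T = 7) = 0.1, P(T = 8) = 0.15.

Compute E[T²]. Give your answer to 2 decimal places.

E[T²] = (-10)²(0.45) + (-2)²(0.15) + (2)²(0.15) + (7)²(0.1) + (8)²(0.15) = 60.7

60.70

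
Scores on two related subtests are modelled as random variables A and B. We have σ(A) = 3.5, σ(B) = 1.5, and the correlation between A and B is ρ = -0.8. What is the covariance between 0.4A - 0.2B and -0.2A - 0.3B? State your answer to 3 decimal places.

-0.509

V(A) = (3.5)² = 12.25;  V(B) = (1.5)² = 2.25
Cov(A,B) = ρ·σ(A)·σ(B) = -0.8·3.5·1.5 = -4.2
Cov(0.4A - 0.2B, -0.2A - 0.3B) = (0.4)(-0.2)V(A) + (-0.2)(-0.3)V(B) + [(0.4)(-0.3) + (-0.2)(-0.2)]Cov(A,B)
= -0.08·12.25 + 0.06·2.25 + -0.08·-4.2 = -0.509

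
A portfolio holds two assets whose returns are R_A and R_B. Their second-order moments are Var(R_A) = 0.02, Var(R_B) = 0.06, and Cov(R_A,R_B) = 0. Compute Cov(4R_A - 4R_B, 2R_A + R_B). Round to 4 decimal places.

Cov(4R_A - 4R_B, 2R_A + R_B) = (4)(2)Var(R_A) + (-4)(1)Var(R_B) + [(4)(1) + (-4)(2)]Cov(R_A,R_B)
= 8·0.02 + -4·0.06 + -4·0 = -0.08

-0.0800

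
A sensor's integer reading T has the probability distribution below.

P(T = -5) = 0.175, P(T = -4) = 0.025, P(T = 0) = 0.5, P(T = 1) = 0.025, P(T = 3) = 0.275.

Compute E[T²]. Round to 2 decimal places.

E[T²] = (-5)²(0.175) + (-4)²(0.025) + (0)²(0.5) + (1)²(0.025) + (3)²(0.275) = 7.275

7.28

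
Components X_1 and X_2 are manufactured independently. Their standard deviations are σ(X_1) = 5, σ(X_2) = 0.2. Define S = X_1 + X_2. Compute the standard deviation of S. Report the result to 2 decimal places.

5.00

Var(X_1) = 25, Var(X_2) = 0.04
By independence, Var(S) = (1)²Var(X_1) + (1)²Var(X_2)
= (1)²·25 + (1)²·0.04 = 25.04
σ(S) = √25.04 ≈ 5.00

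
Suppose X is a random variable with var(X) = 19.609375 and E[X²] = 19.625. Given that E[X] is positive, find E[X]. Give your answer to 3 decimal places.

(E[X])² = E[X²] − var(X) = 19.625 − 19.609375 = 0.015625
E[X] = √0.015625 = 0.125

0.125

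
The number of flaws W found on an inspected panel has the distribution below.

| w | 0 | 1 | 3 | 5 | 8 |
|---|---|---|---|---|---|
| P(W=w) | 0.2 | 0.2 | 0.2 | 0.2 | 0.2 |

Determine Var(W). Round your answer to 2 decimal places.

E[W] = (0)(0.2) + (1)(0.2) + (3)(0.2) + (5)(0.2) + (8)(0.2) = 3.4
E[W²] = (0)²(0.2) + (1)²(0.2) + (3)²(0.2) + (5)²(0.2) + (8)²(0.2) = 19.8
Var(W) = E[W²] − (E[W])² = 19.8 − (3.4)² = 8.24

8.24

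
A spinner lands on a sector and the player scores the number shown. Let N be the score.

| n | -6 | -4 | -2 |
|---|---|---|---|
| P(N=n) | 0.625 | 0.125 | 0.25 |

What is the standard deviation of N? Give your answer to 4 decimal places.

1.7139

E[N] = (-6)(0.625) + (-4)(0.125) + (-2)(0.25) = -4.75
E[N²] = (-6)²(0.625) + (-4)²(0.125) + (-2)²(0.25) = 25.5
V(N) = E[N²] − (E[N])² = 25.5 − (-4.75)² = 2.9375
σ(N) = √2.9375 ≈ 1.7139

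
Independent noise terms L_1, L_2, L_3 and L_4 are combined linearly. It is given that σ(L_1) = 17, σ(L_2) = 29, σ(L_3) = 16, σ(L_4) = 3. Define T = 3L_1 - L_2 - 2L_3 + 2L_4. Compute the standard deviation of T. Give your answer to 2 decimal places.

67.10

Var(L_1) = 289, Var(L_2) = 841, Var(L_3) = 256, Var(L_4) = 9
By independence, Var(T) = (3)²Var(L_1) + (-1)²Var(L_2) + (-2)²Var(L_3) + (2)²Var(L_4)
= (3)²·289 + (-1)²·841 + (-2)²·256 + (2)²·9 = 4502
σ(T) = √4502 ≈ 67.10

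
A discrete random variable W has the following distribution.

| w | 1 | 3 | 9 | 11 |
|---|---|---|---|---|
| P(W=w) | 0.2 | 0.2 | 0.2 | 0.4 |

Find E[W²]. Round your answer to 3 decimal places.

66.600

E[W²] = (1)²(0.2) + (3)²(0.2) + (9)²(0.2) + (11)²(0.4) = 66.6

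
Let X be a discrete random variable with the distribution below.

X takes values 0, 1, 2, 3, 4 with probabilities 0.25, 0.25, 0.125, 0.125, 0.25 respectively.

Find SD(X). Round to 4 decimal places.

1.5360

E[X] = (0)(0.25) + (1)(0.25) + (2)(0.125) + (3)(0.125) + (4)(0.25) = 1.875
E[X²] = (0)²(0.25) + (1)²(0.25) + (2)²(0.125) + (3)²(0.125) + (4)²(0.25) = 5.875
V(X) = E[X²] − (E[X])² = 5.875 − (1.875)² = 2.359375
SD(X) = √2.359375 ≈ 1.5360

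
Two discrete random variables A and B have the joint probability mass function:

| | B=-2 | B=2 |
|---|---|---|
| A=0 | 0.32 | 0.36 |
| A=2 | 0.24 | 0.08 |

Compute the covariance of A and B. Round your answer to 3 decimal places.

E[A] = 0.64,  E[B] = -0.24
E[AB] = -0.64
Cov(A,B) = E[AB] − E[A]E[B] = -0.64 − (0.64)(-0.24) = -0.4864

-0.486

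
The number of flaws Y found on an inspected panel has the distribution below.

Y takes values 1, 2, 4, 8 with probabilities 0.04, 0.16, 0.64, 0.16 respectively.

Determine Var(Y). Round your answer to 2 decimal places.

3.52

E[Y] = (1)(0.04) + (2)(0.16) + (4)(0.64) + (8)(0.16) = 4.2
E[Y²] = (1)²(0.04) + (2)²(0.16) + (4)²(0.64) + (8)²(0.16) = 21.16
Var(Y) = E[Y²] − (E[Y])² = 21.16 − (4.2)² = 3.52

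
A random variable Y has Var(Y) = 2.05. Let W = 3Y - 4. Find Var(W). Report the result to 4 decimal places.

Var(3Y - 4) = (3)²·Var(Y) = 9·2.05 = 18.45

18.4500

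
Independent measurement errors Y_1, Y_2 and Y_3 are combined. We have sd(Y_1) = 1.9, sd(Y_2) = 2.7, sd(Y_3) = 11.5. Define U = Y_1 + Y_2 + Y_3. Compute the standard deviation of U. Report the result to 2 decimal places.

Var(Y_1) = 3.61, Var(Y_2) = 7.29, Var(Y_3) = 132.25
By independence, Var(U) = (1)²Var(Y_1) + (1)²Var(Y_2) + (1)²Var(Y_3)
= (1)²·3.61 + (1)²·7.29 + (1)²·132.25 = 143.15
sd(U) = √143.15 ≈ 11.96

11.96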